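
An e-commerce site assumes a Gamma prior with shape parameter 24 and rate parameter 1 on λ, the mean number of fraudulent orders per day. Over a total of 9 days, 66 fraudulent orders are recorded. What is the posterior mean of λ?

9

Total count 66 over total exposure 9 days.
The Gamma prior is conjugate for the Poisson rate, so λ | data ~ Gamma(24+66, 1+9) = Gamma(90, 10).
Posterior mean = α'/β' = 90/10 = 9.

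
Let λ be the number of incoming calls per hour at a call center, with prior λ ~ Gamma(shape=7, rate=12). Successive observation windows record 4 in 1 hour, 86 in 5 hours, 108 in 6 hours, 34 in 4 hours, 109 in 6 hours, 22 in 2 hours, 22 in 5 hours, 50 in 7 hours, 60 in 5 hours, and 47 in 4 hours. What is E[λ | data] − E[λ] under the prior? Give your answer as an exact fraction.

2063/228

Total count: 4 + 86 + 108 + 34 + 109 + 22 + 22 + 50 + 60 + 47 = 542.
Total exposure: 1 + 5 + 6 + 4 + 6 + 2 + 5 + 7 + 5 + 4 = 45 hours.
Posterior: α' = 7 + 542 = 549, β' = 12 + 45 = 57.
Posterior mean = 549/57 = 183/19; prior mean = 7/12 = 7/12. Difference = 183/19 − 7/12 = 2063/228.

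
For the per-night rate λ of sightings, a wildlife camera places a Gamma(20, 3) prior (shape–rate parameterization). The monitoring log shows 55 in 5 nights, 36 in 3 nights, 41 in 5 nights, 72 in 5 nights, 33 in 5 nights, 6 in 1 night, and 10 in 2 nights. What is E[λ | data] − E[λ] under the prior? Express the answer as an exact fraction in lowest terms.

Total count: 55 + 36 + 41 + 72 + 33 + 6 + 10 = 253.
Total exposure: 5 + 3 + 5 + 5 + 5 + 1 + 2 = 26 nights.
Gamma(α, β) with Poisson data over total exposure Σt gives posterior Gamma(α+Σx, β+Σt) = Gamma(273, 29).
Posterior mean = 273/29 = 273/29; prior mean = 20/3 = 20/3. Difference = 273/29 − 20/3 = 239/87.

239/87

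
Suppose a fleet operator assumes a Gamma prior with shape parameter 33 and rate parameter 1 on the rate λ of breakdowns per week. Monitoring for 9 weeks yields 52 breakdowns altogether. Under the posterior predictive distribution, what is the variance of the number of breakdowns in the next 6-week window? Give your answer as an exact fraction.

Total count 52 over total exposure 9 weeks.
Conjugate update: add total count to the shape and total exposure to the rate, giving Gamma(85, 10).
The posterior predictive for a window of length T is Negative Binomial with variance T·α'·(β'+T)/β'² = 6·85·16/100 = 408/5.

408/5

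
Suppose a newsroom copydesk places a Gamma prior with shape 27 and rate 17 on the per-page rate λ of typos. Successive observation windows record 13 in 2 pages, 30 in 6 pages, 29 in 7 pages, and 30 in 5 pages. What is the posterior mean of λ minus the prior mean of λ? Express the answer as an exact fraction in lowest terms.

Total count: 13 + 30 + 29 + 30 = 102.
Total exposure: 2 + 6 + 7 + 5 = 20 pages.
Gamma(α, β) with Poisson data over total exposure Σt gives posterior Gamma(α+Σx, β+Σt) = Gamma(129, 37).
Posterior mean = 129/37 = 129/37; prior mean = 27/17 = 27/17. Difference = 129/37 − 27/17 = 1194/629.

1194/629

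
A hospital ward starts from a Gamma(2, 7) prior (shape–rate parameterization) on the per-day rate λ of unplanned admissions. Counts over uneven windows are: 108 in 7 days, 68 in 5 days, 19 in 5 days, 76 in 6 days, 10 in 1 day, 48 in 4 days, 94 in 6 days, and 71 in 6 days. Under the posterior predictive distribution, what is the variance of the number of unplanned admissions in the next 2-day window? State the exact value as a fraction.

Total count: 108 + 68 + 19 + 76 + 10 + 48 + 94 + 71 = 494.
Total exposure: 7 + 5 + 5 + 6 + 1 + 4 + 6 + 6 = 40 days.
The Gamma prior is conjugate for the Poisson rate, so λ | data ~ Gamma(2+494, 7+40) = Gamma(496, 47).
The posterior predictive for a window of length T is Negative Binomial with variance T·α'·(β'+T)/β'² = 2·496·49/2209 = 48608/2209.

48608/2209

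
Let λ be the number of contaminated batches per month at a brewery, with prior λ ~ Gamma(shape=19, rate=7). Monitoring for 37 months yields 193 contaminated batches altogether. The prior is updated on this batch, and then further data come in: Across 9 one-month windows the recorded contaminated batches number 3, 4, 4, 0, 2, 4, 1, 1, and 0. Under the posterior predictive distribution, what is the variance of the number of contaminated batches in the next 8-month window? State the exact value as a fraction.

Total count 193 over total exposure 37 months.
After the first batch: Gamma(19 + 193, 7 + 37) = Gamma(212, 44).
Total count: 3 + 4 + 4 + 0 + 2 + 4 + 1 + 1 + 0 = 19.
Total exposure: 9 months.
After the second batch: Gamma(212 + 19, 44 + 9) = Gamma(231, 53).
The posterior predictive for a window of length T is Negative Binomial with variance T·α'·(β'+T)/β'² = 8·231·61/2809 = 112728/2809.

112728/2809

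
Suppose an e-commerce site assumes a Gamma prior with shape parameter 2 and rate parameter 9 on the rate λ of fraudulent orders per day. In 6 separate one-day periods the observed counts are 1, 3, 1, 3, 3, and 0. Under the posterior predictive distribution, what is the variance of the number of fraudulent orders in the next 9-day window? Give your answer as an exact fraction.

Total count: 1 + 3 + 1 + 3 + 3 + 0 = 11.
Total exposure: 6 days.
Posterior: α' = 2 + 11 = 13, β' = 9 + 6 = 15.
The posterior predictive for a window of length T is Negative Binomial with variance T·α'·(β'+T)/β'² = 9·13·24/225 = 312/25.

312/25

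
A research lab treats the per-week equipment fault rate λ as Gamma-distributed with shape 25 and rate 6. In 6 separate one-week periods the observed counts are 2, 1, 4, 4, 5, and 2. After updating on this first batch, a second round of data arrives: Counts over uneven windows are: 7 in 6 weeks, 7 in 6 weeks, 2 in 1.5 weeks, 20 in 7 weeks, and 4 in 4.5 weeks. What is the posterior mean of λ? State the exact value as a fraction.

Total count: 2 + 1 + 4 + 4 + 5 + 2 = 18.
Total exposure: 6 weeks.
After the first batch: Gamma(25 + 18, 6 + 6) = Gamma(43, 12).
Total count: 7 + 7 + 2 + 20 + 4 = 40.
Total exposure: 6 + 6 + 1.5 + 7 + 4.5 = 25 weeks.
After the second batch: Gamma(43 + 40, 12 + 25) = Gamma(83, 37).
Posterior mean = α'/β' = 83/37.

83/37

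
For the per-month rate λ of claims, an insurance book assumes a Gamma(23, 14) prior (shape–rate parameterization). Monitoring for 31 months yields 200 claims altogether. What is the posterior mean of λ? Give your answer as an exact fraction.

223/45

Total count 200 over total exposure 31 months.
The Gamma prior is conjugate for the Poisson rate, so λ | data ~ Gamma(23+200, 14+31) = Gamma(223, 45).
Posterior mean = α'/β' = 223/45.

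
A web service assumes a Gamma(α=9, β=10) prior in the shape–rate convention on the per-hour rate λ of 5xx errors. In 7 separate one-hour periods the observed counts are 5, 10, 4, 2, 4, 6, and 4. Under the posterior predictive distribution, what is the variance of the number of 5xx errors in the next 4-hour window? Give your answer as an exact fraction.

Total count: 5 + 10 + 4 + 2 + 4 + 6 + 4 = 35.
Total exposure: 7 hours.
By Gamma–Poisson conjugacy, the posterior is Gamma(α + Σx, β + Σt) = Gamma(9 + 35, 10 + 7) = Gamma(44, 17).
The posterior predictive for a window of length T is Negative Binomial with variance T·α'·(β'+T)/β'² = 4·44·21/289 = 3696/289.

3696/289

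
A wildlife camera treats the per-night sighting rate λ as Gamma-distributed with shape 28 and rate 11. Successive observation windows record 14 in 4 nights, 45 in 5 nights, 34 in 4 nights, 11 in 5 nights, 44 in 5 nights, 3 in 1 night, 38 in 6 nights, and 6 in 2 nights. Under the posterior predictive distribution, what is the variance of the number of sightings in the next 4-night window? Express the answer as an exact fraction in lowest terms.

41924/1849

Total count: 14 + 45 + 34 + 11 + 44 + 3 + 38 + 6 = 195.
Total exposure: 4 + 5 + 4 + 5 + 5 + 1 + 6 + 2 = 32 nights.
Conjugate update: add total count to the shape and total exposure to the rate, giving Gamma(223, 43).
The posterior predictive for a window of length T is Negative Binomial with variance T·α'·(β'+T)/β'² = 4·223·47/1849 = 41924/1849.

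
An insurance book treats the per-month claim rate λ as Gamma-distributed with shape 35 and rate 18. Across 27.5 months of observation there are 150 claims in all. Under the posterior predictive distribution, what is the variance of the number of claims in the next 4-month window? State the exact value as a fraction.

Total count 150 over total exposure 27.5 months.
Posterior: α' = 35 + 150 = 185, β' = 18 + 27.5 = 91/2.
The posterior predictive for a window of length T is Negative Binomial with variance T·α'·(β'+T)/β'² = 4·185·(99/2)/(8281/4) = 146520/8281.

146520/8281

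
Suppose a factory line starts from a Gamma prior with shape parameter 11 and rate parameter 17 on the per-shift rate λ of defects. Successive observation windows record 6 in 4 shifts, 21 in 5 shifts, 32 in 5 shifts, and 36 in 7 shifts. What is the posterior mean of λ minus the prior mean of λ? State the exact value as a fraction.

Total count: 6 + 21 + 32 + 36 = 95.
Total exposure: 4 + 5 + 5 + 7 = 21 shifts.
The Gamma prior is conjugate for the Poisson rate, so λ | data ~ Gamma(11+95, 17+21) = Gamma(106, 38).
Posterior mean = 106/38 = 53/19; prior mean = 11/17 = 11/17. Difference = 53/19 − 11/17 = 692/323.

692/323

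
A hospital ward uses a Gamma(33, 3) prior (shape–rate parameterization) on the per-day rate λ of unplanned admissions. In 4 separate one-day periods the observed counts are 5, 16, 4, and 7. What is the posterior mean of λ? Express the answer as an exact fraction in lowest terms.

65/7

Total count: 5 + 16 + 4 + 7 = 32.
Total exposure: 4 days.
By Gamma–Poisson conjugacy, the posterior is Gamma(α + Σx, β + Σt) = Gamma(33 + 32, 3 + 4) = Gamma(65, 7).
Posterior mean = α'/β' = 65/7.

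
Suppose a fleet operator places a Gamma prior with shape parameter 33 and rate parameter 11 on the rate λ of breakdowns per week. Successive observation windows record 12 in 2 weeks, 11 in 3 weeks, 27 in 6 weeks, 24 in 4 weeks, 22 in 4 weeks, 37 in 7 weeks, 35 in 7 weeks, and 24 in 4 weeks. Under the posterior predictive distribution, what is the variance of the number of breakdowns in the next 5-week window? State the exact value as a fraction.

Total count: 12 + 11 + 27 + 24 + 22 + 37 + 35 + 24 = 192.
Total exposure: 2 + 3 + 6 + 4 + 4 + 7 + 7 + 4 = 37 weeks.
Posterior: α' = 33 + 192 = 225, β' = 11 + 37 = 48.
The posterior predictive for a window of length T is Negative Binomial with variance T·α'·(β'+T)/β'² = 5·225·53/2304 = 6625/256.

6625/256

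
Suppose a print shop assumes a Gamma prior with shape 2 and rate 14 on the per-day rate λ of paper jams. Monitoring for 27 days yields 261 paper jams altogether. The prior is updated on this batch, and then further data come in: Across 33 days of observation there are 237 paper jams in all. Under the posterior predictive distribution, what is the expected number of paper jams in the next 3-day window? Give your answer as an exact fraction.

Total count 261 over total exposure 27 days.
After the first batch: Gamma(2 + 261, 14 + 27) = Gamma(263, 41).
Total count 237 over total exposure 33 days.
After the second batch: Gamma(263 + 237, 41 + 33) = Gamma(500, 74).
Predictive mean over a 3-day window = T·E[λ|data] = 3·500/74 = 750/37.

750/37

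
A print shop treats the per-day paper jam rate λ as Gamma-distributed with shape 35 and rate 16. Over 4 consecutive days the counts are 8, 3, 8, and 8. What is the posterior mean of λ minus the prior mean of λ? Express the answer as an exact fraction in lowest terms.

73/80

Total count: 8 + 3 + 8 + 8 = 27.
Total exposure: 4 days.
By Gamma–Poisson conjugacy, the posterior is Gamma(α + Σx, β + Σt) = Gamma(35 + 27, 16 + 4) = Gamma(62, 20).
Posterior mean = 62/20 = 31/10; prior mean = 35/16 = 35/16. Difference = 31/10 − 35/16 = 73/80.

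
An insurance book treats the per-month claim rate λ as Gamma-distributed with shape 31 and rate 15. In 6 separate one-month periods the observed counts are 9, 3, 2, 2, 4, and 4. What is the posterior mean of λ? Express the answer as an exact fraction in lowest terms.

55/21

Total count: 9 + 3 + 2 + 2 + 4 + 4 = 24.
Total exposure: 6 months.
By Gamma–Poisson conjugacy, the posterior is Gamma(α + Σx, β + Σt) = Gamma(31 + 24, 15 + 6) = Gamma(55, 21).
Posterior mean = α'/β' = 55/21.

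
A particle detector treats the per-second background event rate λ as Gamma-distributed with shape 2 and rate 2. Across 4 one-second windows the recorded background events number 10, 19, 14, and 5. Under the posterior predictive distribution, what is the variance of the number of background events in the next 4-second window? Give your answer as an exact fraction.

Total count: 10 + 19 + 14 + 5 = 48.
Total exposure: 4 seconds.
Conjugate update: add total count to the shape and total exposure to the rate, giving Gamma(50, 6).
The posterior predictive for a window of length T is Negative Binomial with variance T·α'·(β'+T)/β'² = 4·50·10/36 = 500/9.

500/9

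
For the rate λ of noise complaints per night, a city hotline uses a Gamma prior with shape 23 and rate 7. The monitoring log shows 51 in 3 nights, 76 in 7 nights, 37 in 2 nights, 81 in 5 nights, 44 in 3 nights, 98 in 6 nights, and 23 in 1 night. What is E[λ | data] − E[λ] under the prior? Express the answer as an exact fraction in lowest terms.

Total count: 51 + 76 + 37 + 81 + 44 + 98 + 23 = 410.
Total exposure: 3 + 7 + 2 + 5 + 3 + 6 + 1 = 27 nights.
By Gamma–Poisson conjugacy, the posterior is Gamma(α + Σx, β + Σt) = Gamma(23 + 410, 7 + 27) = Gamma(433, 34).
Posterior mean = 433/34 = 433/34; prior mean = 23/7 = 23/7. Difference = 433/34 − 23/7 = 2249/238.

2249/238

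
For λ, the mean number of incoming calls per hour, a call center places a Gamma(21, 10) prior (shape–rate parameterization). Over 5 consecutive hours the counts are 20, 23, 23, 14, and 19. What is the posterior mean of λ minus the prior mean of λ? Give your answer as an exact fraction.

Total count: 20 + 23 + 23 + 14 + 19 = 99.
Total exposure: 5 hours.
Conjugate update: add total count to the shape and total exposure to the rate, giving Gamma(120, 15).
Posterior mean = 120/15 = 8; prior mean = 21/10 = 21/10. Difference = 8 − 21/10 = 59/10.

59/10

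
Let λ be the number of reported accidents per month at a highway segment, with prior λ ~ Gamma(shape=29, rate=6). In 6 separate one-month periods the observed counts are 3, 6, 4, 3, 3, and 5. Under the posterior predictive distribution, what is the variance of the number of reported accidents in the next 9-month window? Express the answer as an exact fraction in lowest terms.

1113/16

Total count: 3 + 6 + 4 + 3 + 3 + 5 = 24.
Total exposure: 6 months.
The Gamma prior is conjugate for the Poisson rate, so λ | data ~ Gamma(29+24, 6+6) = Gamma(53, 12).
The posterior predictive for a window of length T is Negative Binomial with variance T·α'·(β'+T)/β'² = 9·53·21/144 = 1113/16.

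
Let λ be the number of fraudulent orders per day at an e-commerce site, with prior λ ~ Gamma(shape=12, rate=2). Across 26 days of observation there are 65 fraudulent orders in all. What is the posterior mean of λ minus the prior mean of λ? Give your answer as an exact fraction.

-13/4

Total count 65 over total exposure 26 days.
Gamma(α, β) with Poisson data over total exposure Σt gives posterior Gamma(α+Σx, β+Σt) = Gamma(77, 28).
Posterior mean = 77/28 = 11/4; prior mean = 12/2 = 6. Difference = 11/4 − 6 = -13/4.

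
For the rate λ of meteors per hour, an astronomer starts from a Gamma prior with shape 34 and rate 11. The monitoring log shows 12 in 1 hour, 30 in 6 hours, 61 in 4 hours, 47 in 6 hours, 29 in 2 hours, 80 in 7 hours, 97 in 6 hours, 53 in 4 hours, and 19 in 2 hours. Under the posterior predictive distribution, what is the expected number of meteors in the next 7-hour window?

66

Total count: 12 + 30 + 61 + 47 + 29 + 80 + 97 + 53 + 19 = 428.
Total exposure: 1 + 6 + 4 + 6 + 2 + 7 + 6 + 4 + 2 = 38 hours.
The Gamma prior is conjugate for the Poisson rate, so λ | data ~ Gamma(34+428, 11+38) = Gamma(462, 49).
Predictive mean over a 7-hour window = T·E[λ|data] = 7·462/49 = 66.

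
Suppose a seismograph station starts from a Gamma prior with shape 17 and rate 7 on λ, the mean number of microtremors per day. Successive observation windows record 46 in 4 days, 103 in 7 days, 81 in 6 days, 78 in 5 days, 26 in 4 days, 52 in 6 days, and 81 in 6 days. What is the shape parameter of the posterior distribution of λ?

Total count: 46 + 103 + 81 + 78 + 26 + 52 + 81 = 467.
Total exposure: 4 + 7 + 6 + 5 + 4 + 6 + 6 = 38 days.
The Gamma prior is conjugate for the Poisson rate, so λ | data ~ Gamma(17+467, 7+38) = Gamma(484, 45).

484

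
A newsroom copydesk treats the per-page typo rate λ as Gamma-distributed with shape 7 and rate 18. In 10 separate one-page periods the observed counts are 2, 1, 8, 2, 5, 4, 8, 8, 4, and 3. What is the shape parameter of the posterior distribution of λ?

Total count: 2 + 1 + 8 + 2 + 5 + 4 + 8 + 8 + 4 + 3 = 45.
Total exposure: 10 pages.
Posterior: α' = 7 + 45 = 52, β' = 18 + 10 = 28.

52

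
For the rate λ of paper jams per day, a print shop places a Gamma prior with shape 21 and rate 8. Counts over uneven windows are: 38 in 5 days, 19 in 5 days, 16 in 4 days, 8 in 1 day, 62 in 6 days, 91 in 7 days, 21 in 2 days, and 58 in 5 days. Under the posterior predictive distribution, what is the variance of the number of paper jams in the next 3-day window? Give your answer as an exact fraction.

Total count: 38 + 19 + 16 + 8 + 62 + 91 + 21 + 58 = 313.
Total exposure: 5 + 5 + 4 + 1 + 6 + 7 + 2 + 5 = 35 days.
Posterior: α' = 21 + 313 = 334, β' = 8 + 35 = 43.
The posterior predictive for a window of length T is Negative Binomial with variance T·α'·(β'+T)/β'² = 3·334·46/1849 = 46092/1849.

46092/1849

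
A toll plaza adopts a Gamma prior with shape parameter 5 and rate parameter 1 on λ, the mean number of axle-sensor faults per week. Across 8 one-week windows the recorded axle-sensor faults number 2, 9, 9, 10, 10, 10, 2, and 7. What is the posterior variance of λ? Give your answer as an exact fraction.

64/81

Total count: 2 + 9 + 9 + 10 + 10 + 10 + 2 + 7 = 59.
Total exposure: 8 weeks.
Conjugate update: add total count to the shape and total exposure to the rate, giving Gamma(64, 9).
Posterior variance = α'/β'² = 64/81.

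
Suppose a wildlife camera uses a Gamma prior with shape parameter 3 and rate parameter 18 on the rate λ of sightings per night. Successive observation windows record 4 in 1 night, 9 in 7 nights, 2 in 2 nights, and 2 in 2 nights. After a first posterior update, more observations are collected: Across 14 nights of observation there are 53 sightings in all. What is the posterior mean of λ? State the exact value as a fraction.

Total count: 4 + 9 + 2 + 2 = 17.
Total exposure: 1 + 7 + 2 + 2 = 12 nights.
After the first batch: Gamma(3 + 17, 18 + 12) = Gamma(20, 30).
Total count 53 over total exposure 14 nights.
After the second batch: Gamma(20 + 53, 30 + 14) = Gamma(73, 44).
Posterior mean = α'/β' = 73/44.

73/44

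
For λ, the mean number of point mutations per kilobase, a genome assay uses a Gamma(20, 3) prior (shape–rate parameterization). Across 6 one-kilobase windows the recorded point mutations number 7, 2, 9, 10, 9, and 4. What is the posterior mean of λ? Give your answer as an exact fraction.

61/9

Total count: 7 + 2 + 9 + 10 + 9 + 4 = 41.
Total exposure: 6 kilobases.
Posterior: α' = 20 + 41 = 61, β' = 3 + 6 = 9.
Posterior mean = α'/β' = 61/9.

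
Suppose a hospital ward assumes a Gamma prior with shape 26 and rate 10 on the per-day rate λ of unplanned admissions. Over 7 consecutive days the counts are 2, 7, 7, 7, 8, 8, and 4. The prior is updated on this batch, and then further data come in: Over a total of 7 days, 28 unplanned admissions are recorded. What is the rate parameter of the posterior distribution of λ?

Total count: 2 + 7 + 7 + 7 + 8 + 8 + 4 = 43.
Total exposure: 7 days.
After the first batch: Gamma(26 + 43, 10 + 7) = Gamma(69, 17).
Total count 28 over total exposure 7 days.
After the second batch: Gamma(69 + 28, 17 + 7) = Gamma(97, 24).

24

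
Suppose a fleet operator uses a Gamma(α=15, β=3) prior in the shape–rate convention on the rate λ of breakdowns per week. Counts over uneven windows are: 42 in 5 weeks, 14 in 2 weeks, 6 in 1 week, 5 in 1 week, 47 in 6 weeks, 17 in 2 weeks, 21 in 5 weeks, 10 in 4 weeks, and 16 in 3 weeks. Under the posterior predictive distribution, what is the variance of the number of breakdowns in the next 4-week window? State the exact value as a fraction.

1737/64

Total count: 42 + 14 + 6 + 5 + 47 + 17 + 21 + 10 + 16 = 178.
Total exposure: 5 + 2 + 1 + 1 + 6 + 2 + 5 + 4 + 3 = 29 weeks.
Gamma(α, β) with Poisson data over total exposure Σt gives posterior Gamma(α+Σx, β+Σt) = Gamma(193, 32).
The posterior predictive for a window of length T is Negative Binomial with variance T·α'·(β'+T)/β'² = 4·193·36/1024 = 1737/64.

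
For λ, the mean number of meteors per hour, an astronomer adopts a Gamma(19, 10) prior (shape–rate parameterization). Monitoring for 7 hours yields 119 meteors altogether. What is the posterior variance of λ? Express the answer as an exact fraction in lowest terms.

138/289

Total count 119 over total exposure 7 hours.
Gamma(α, β) with Poisson data over total exposure Σt gives posterior Gamma(α+Σx, β+Σt) = Gamma(138, 17).
Posterior variance = α'/β'² = 138/289.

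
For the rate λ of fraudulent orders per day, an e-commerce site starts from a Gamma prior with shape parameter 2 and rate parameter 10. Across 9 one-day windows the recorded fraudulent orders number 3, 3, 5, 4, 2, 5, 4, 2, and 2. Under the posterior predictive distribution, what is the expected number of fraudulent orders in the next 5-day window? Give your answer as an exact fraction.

Total count: 3 + 3 + 5 + 4 + 2 + 5 + 4 + 2 + 2 = 30.
Total exposure: 9 days.
Posterior: α' = 2 + 30 = 32, β' = 10 + 9 = 19.
Predictive mean over a 5-day window = T·E[λ|data] = 5·32/19 = 160/19.

160/19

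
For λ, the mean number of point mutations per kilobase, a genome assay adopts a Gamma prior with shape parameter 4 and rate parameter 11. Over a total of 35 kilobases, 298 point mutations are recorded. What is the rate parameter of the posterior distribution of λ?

46

Total count 298 over total exposure 35 kilobases.
Gamma(α, β) with Poisson data over total exposure Σt gives posterior Gamma(α+Σx, β+Σt) = Gamma(302, 46).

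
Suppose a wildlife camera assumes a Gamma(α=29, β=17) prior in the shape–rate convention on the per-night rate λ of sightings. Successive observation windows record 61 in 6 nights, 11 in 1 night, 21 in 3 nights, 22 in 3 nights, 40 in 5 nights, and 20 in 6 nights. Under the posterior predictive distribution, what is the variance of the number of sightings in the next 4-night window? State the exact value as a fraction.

36720/1681

Total count: 61 + 11 + 21 + 22 + 40 + 20 = 175.
Total exposure: 6 + 1 + 3 + 3 + 5 + 6 = 24 nights.
The Gamma prior is conjugate for the Poisson rate, so λ | data ~ Gamma(29+175, 17+24) = Gamma(204, 41).
The posterior predictive for a window of length T is Negative Binomial with variance T·α'·(β'+T)/β'² = 4·204·45/1681 = 36720/1681.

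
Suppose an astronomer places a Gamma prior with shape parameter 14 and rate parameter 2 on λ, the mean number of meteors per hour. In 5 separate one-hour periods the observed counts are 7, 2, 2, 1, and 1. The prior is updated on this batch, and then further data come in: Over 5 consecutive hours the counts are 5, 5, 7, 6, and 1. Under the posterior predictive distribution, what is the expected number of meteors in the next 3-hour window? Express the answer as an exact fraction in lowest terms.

51/4

Total count: 7 + 2 + 2 + 1 + 1 = 13.
Total exposure: 5 hours.
After the first batch: Gamma(14 + 13, 2 + 5) = Gamma(27, 7).
Total count: 5 + 5 + 7 + 6 + 1 = 24.
Total exposure: 5 hours.
After the second batch: Gamma(27 + 24, 7 + 5) = Gamma(51, 12).
Predictive mean over a 3-hour window = T·E[λ|data] = 3·51/12 = 51/4.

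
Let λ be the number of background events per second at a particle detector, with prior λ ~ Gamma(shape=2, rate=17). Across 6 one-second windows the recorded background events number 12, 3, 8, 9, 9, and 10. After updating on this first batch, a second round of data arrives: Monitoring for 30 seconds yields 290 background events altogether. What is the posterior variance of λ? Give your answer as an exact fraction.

343/2809

Total count: 12 + 3 + 8 + 9 + 9 + 10 = 51.
Total exposure: 6 seconds.
After the first batch: Gamma(2 + 51, 17 + 6) = Gamma(53, 23).
Total count 290 over total exposure 30 seconds.
After the second batch: Gamma(53 + 290, 23 + 30) = Gamma(343, 53).
Posterior variance = α'/β'² = 343/2809.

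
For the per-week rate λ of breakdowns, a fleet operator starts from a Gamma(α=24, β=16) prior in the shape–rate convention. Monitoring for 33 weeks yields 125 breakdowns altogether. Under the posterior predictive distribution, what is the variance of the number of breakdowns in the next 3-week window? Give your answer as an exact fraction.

Total count 125 over total exposure 33 weeks.
The Gamma prior is conjugate for the Poisson rate, so λ | data ~ Gamma(24+125, 16+33) = Gamma(149, 49).
The posterior predictive for a window of length T is Negative Binomial with variance T·α'·(β'+T)/β'² = 3·149·52/2401 = 23244/2401.

23244/2401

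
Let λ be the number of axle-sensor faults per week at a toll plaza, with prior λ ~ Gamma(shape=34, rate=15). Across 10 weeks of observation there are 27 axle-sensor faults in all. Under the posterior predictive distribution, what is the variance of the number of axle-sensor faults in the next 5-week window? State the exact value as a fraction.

366/25

Total count 27 over total exposure 10 weeks.
Conjugate update: add total count to the shape and total exposure to the rate, giving Gamma(61, 25).
The posterior predictive for a window of length T is Negative Binomial with variance T·α'·(β'+T)/β'² = 5·61·30/625 = 366/25.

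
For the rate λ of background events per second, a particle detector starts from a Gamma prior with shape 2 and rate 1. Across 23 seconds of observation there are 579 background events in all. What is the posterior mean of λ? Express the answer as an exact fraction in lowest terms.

Total count 579 over total exposure 23 seconds.
Posterior: α' = 2 + 579 = 581, β' = 1 + 23 = 24.
Posterior mean = α'/β' = 581/24.

581/24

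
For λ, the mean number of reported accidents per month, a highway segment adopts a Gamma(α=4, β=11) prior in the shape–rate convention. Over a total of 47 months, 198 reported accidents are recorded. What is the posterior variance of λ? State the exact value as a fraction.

Total count 198 over total exposure 47 months.
Posterior: α' = 4 + 198 = 202, β' = 11 + 47 = 58.
Posterior variance = α'/β'² = 202/3364 = 101/1682.

101/1682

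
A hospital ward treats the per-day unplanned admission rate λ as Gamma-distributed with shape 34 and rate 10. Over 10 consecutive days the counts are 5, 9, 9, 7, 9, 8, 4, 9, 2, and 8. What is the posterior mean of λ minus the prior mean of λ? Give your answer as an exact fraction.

9/5

Total count: 5 + 9 + 9 + 7 + 9 + 8 + 4 + 9 + 2 + 8 = 70.
Total exposure: 10 days.
Gamma(α, β) with Poisson data over total exposure Σt gives posterior Gamma(α+Σx, β+Σt) = Gamma(104, 20).
Posterior mean = 104/20 = 26/5; prior mean = 34/10 = 17/5. Difference = 26/5 − 17/5 = 9/5.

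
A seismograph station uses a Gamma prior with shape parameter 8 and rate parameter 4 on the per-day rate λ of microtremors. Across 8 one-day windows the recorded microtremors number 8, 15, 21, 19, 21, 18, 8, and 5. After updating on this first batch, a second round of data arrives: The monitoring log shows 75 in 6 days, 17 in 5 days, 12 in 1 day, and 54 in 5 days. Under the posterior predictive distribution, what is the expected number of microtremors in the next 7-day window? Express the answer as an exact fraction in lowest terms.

Total count: 8 + 15 + 21 + 19 + 21 + 18 + 8 + 5 = 115.
Total exposure: 8 days.
After the first batch: Gamma(8 + 115, 4 + 8) = Gamma(123, 12).
Total count: 75 + 17 + 12 + 54 = 158.
Total exposure: 6 + 5 + 1 + 5 = 17 days.
After the second batch: Gamma(123 + 158, 12 + 17) = Gamma(281, 29).
Predictive mean over a 7-day window = T·E[λ|data] = 7·281/29 = 1967/29.

1967/29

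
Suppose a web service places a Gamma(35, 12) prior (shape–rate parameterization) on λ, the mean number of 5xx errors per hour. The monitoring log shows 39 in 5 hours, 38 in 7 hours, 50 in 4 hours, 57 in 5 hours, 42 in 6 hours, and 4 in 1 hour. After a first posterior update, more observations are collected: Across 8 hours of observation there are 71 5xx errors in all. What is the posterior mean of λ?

7

Total count: 39 + 38 + 50 + 57 + 42 + 4 = 230.
Total exposure: 5 + 7 + 4 + 5 + 6 + 1 = 28 hours.
After the first batch: Gamma(35 + 230, 12 + 28) = Gamma(265, 40).
Total count 71 over total exposure 8 hours.
After the second batch: Gamma(265 + 71, 40 + 8) = Gamma(336, 48).
Posterior mean = α'/β' = 336/48 = 7.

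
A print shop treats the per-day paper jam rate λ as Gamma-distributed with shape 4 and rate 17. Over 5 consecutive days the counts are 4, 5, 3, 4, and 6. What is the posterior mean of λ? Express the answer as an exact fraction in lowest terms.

Total count: 4 + 5 + 3 + 4 + 6 = 22.
Total exposure: 5 days.
By Gamma–Poisson conjugacy, the posterior is Gamma(α + Σx, β + Σt) = Gamma(4 + 22, 17 + 5) = Gamma(26, 22).
Posterior mean = α'/β' = 26/22 = 13/11.

13/11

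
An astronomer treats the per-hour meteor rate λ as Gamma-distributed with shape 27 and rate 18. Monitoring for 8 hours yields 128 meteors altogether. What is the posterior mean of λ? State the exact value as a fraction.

155/26

Total count 128 over total exposure 8 hours.
Posterior: α' = 27 + 128 = 155, β' = 18 + 8 = 26.
Posterior mean = α'/β' = 155/26.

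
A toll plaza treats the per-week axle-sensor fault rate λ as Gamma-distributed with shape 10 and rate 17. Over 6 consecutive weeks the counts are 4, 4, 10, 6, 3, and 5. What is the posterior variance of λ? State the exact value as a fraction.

Total count: 4 + 4 + 10 + 6 + 3 + 5 = 32.
Total exposure: 6 weeks.
The Gamma prior is conjugate for the Poisson rate, so λ | data ~ Gamma(10+32, 17+6) = Gamma(42, 23).
Posterior variance = α'/β'² = 42/529.

42/529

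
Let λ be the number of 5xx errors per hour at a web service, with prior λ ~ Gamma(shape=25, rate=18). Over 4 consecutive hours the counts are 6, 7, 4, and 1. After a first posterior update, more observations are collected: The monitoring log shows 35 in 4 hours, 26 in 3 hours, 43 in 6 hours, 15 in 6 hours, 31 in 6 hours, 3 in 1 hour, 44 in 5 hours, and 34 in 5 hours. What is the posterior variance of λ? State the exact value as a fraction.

Total count: 6 + 7 + 4 + 1 = 18.
Total exposure: 4 hours.
After the first batch: Gamma(25 + 18, 18 + 4) = Gamma(43, 22).
Total count: 35 + 26 + 43 + 15 + 31 + 3 + 44 + 34 = 231.
Total exposure: 4 + 3 + 6 + 6 + 6 + 1 + 5 + 5 = 36 hours.
After the second batch: Gamma(43 + 231, 22 + 36) = Gamma(274, 58).
Posterior variance = α'/β'² = 274/3364 = 137/1682.

137/1682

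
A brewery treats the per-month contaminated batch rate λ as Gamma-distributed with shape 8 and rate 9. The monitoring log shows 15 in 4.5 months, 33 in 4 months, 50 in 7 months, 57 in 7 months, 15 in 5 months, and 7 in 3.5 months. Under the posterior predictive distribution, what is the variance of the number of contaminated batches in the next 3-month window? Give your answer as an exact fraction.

Total count: 15 + 33 + 50 + 57 + 15 + 7 = 177.
Total exposure: 4.5 + 4 + 7 + 7 + 5 + 3.5 = 31 months.
Gamma(α, β) with Poisson data over total exposure Σt gives posterior Gamma(α+Σx, β+Σt) = Gamma(185, 40).
The posterior predictive for a window of length T is Negative Binomial with variance T·α'·(β'+T)/β'² = 3·185·43/1600 = 4773/320.

4773/320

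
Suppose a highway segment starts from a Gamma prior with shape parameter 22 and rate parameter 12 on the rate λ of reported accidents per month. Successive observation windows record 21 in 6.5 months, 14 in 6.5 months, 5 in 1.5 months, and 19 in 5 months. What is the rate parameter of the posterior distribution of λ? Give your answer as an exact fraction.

63/2

Total count: 21 + 14 + 5 + 19 = 59.
Total exposure: 6.5 + 6.5 + 1.5 + 5 = 19.5 months.
Conjugate update: add total count to the shape and total exposure to the rate, giving Gamma(81, 63/2).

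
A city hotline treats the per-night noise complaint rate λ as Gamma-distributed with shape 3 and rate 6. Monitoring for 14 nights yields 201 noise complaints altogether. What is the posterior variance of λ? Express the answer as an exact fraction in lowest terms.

Total count 201 over total exposure 14 nights.
By Gamma–Poisson conjugacy, the posterior is Gamma(α + Σx, β + Σt) = Gamma(3 + 201, 6 + 14) = Gamma(204, 20).
Posterior variance = α'/β'² = 204/400 = 51/100.

51/100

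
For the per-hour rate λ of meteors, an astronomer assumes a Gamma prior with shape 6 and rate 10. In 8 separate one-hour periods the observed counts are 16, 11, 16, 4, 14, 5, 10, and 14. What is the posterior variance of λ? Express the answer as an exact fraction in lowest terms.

8/27

Total count: 16 + 11 + 16 + 4 + 14 + 5 + 10 + 14 = 90.
Total exposure: 8 hours.
By Gamma–Poisson conjugacy, the posterior is Gamma(α + Σx, β + Σt) = Gamma(6 + 90, 10 + 8) = Gamma(96, 18).
Posterior variance = α'/β'² = 96/324 = 8/27.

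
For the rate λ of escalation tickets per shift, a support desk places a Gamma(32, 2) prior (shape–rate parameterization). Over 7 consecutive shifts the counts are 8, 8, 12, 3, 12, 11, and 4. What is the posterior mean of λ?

Total count: 8 + 8 + 12 + 3 + 12 + 11 + 4 = 58.
Total exposure: 7 shifts.
The Gamma prior is conjugate for the Poisson rate, so λ | data ~ Gamma(32+58, 2+7) = Gamma(90, 9).
Posterior mean = α'/β' = 90/9 = 10.

10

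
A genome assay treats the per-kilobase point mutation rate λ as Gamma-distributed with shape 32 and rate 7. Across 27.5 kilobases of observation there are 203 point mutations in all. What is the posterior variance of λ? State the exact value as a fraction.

940/4761

Total count 203 over total exposure 27.5 kilobases.
Conjugate update: add total count to the shape and total exposure to the rate, giving Gamma(235, 69/2).
Posterior variance = α'/β'² = 235/(4761/4) = 940/4761.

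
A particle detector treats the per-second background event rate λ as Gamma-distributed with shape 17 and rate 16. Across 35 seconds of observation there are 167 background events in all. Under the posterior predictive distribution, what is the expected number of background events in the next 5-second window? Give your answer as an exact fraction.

Total count 167 over total exposure 35 seconds.
By Gamma–Poisson conjugacy, the posterior is Gamma(α + Σx, β + Σt) = Gamma(17 + 167, 16 + 35) = Gamma(184, 51).
Predictive mean over a 5-second window = T·E[λ|data] = 5·184/51 = 920/51.

920/51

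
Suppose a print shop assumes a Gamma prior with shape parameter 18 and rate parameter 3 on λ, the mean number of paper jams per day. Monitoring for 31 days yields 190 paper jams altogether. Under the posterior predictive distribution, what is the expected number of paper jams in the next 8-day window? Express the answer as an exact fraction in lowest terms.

Total count 190 over total exposure 31 days.
Conjugate update: add total count to the shape and total exposure to the rate, giving Gamma(208, 34).
Predictive mean over an 8-day window = T·E[λ|data] = 8·208/34 = 832/17.

832/17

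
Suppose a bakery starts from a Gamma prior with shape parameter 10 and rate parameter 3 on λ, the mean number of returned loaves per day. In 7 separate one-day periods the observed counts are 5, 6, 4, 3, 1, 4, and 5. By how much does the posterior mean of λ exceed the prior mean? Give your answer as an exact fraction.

Total count: 5 + 6 + 4 + 3 + 1 + 4 + 5 = 28.
Total exposure: 7 days.
The Gamma prior is conjugate for the Poisson rate, so λ | data ~ Gamma(10+28, 3+7) = Gamma(38, 10).
Posterior mean = 38/10 = 19/5; prior mean = 10/3 = 10/3. Difference = 19/5 − 10/3 = 7/15.

7/15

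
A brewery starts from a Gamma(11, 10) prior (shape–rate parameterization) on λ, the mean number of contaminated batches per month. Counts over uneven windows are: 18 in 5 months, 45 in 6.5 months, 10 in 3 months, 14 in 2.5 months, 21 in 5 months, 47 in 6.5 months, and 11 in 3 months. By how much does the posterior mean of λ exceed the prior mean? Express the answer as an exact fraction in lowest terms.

2627/830

Total count: 18 + 45 + 10 + 14 + 21 + 47 + 11 = 166.
Total exposure: 5 + 6.5 + 3 + 2.5 + 5 + 6.5 + 3 = 31.5 months.
Gamma(α, β) with Poisson data over total exposure Σt gives posterior Gamma(α+Σx, β+Σt) = Gamma(177, 83/2).
Posterior mean = 177/(83/2) = 354/83; prior mean = 11/10 = 11/10. Difference = 354/83 − 11/10 = 2627/830.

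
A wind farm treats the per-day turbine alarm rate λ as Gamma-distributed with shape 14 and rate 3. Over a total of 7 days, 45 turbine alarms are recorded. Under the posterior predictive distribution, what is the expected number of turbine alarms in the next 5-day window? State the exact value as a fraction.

59/2

Total count 45 over total exposure 7 days.
The Gamma prior is conjugate for the Poisson rate, so λ | data ~ Gamma(14+45, 3+7) = Gamma(59, 10).
Predictive mean over a 5-day window = T·E[λ|data] = 5·59/10 = 59/2.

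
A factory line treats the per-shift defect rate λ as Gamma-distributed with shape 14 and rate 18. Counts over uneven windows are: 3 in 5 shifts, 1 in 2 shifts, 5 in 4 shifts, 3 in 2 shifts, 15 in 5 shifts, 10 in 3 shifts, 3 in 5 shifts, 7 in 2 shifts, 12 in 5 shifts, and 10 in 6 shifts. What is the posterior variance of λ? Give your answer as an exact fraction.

83/3249

Total count: 3 + 1 + 5 + 3 + 15 + 10 + 3 + 7 + 12 + 10 = 69.
Total exposure: 5 + 2 + 4 + 2 + 5 + 3 + 5 + 2 + 5 + 6 = 39 shifts.
By Gamma–Poisson conjugacy, the posterior is Gamma(α + Σx, β + Σt) = Gamma(14 + 69, 18 + 39) = Gamma(83, 57).
Posterior variance = α'/β'² = 83/3249.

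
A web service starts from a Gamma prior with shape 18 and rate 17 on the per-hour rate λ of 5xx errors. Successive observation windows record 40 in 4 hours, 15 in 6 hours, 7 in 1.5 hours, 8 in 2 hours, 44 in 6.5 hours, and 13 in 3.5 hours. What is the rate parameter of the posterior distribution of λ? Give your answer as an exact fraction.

Total count: 40 + 15 + 7 + 8 + 44 + 13 = 127.
Total exposure: 4 + 6 + 1.5 + 2 + 6.5 + 3.5 = 23.5 hours.
By Gamma–Poisson conjugacy, the posterior is Gamma(α + Σx, β + Σt) = Gamma(18 + 127, 17 + 23.5) = Gamma(145, 81/2).

81/2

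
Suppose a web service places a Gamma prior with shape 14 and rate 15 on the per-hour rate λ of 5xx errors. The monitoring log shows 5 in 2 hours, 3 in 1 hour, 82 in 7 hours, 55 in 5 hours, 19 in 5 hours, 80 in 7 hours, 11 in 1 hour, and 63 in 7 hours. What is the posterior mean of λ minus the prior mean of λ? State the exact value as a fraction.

Total count: 5 + 3 + 82 + 55 + 19 + 80 + 11 + 63 = 318.
Total exposure: 2 + 1 + 7 + 5 + 5 + 7 + 1 + 7 = 35 hours.
Gamma(α, β) with Poisson data over total exposure Σt gives posterior Gamma(α+Σx, β+Σt) = Gamma(332, 50).
Posterior mean = 332/50 = 166/25; prior mean = 14/15 = 14/15. Difference = 166/25 − 14/15 = 428/75.

428/75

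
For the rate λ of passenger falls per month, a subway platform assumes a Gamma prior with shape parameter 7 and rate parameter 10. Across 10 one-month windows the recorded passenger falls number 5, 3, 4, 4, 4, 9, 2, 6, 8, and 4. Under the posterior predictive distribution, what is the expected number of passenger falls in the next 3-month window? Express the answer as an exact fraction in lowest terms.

Total count: 5 + 3 + 4 + 4 + 4 + 9 + 2 + 6 + 8 + 4 = 49.
Total exposure: 10 months.
Conjugate update: add total count to the shape and total exposure to the rate, giving Gamma(56, 20).
Predictive mean over a 3-month window = T·E[λ|data] = 3·56/20 = 42/5.

42/5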